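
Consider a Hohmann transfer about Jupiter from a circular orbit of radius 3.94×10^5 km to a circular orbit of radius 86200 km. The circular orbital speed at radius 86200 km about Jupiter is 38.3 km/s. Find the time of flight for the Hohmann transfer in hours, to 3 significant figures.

t = 9.13 hours

From the circular-orbit relation v² = μ/r at r = 86200 km: μ = v²r = (38.3)² × 86200 = 1.26446×10^8 km³/s².
Semi-major axis of the transfer orbit: a_t = (3.940×10^5 + 86200)/2 = 2.401×10^5 km.
By Kepler's third law the transfer-orbit period is T = 2π√(a_t³/μ), so t = T/2 = 32870 s.
Converting: 32870 s ÷ 3600 s/hour = 9.13 hours.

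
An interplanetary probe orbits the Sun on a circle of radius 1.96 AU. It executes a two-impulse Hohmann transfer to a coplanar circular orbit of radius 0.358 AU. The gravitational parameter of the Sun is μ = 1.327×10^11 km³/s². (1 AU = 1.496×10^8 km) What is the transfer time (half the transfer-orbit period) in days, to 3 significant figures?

t = 228 days

In km: r₁ = 1.96 × 1.496×10^8 = 2.93216×10^8 km; r₂ = 0.358 × 1.496×10^8 = 5.35568×10^7 km.
The Hohmann ellipse has a_t = (r₁ + r₂)/2 = 1.733864×10^8 km.
By Kepler's third law the transfer-orbit period is T = 2π√(a_t³/μ), so t = T/2 = 1.969×10^7 s.
Converting: 1.969×10^7 s ÷ 86400 s/day = 228 days.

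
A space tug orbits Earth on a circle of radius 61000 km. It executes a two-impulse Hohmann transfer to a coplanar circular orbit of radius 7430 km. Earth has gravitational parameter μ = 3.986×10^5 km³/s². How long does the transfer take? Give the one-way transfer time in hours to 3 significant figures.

t = 8.75 hours

Semi-major axis of the transfer orbit: a_t = (61000 + 7430)/2 = 34215 km.
By Kepler's third law the transfer-orbit period is T = 2π√(a_t³/μ), so t = T/2 = 31490 s.
Converting: 31490 s ÷ 3600 s/hour = 8.75 hours.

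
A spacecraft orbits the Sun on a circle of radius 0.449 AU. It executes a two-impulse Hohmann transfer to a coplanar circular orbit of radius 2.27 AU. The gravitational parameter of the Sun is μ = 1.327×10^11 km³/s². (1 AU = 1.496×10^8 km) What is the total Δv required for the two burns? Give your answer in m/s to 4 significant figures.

In km: r₁ = 0.449 × 1.496×10^8 = 6.71704×10^7 km; r₂ = 2.27 × 1.496×10^8 = 3.39592×10^8 km.
Transfer-ellipse semi-major axis a_t = (r₁ + r₂)/2 = (6.71704×10^7 + 3.39592×10^8)/2 = 2.033812×10^8 km.
At r₁ the circular-orbit speed is v₁ = √(μ/r₁) = 44.447 km/s.
On the transfer ellipse at r₁, vis-viva gives v_p = √[μ(2/r₁ − 1/a_t)] = 57.434 km/s.
First burn Δv₁ = |v_p − v₁| = 12.987 km/s.
Circular speed at r₂: v₂ = √(μ/r₂) = 19.7677 km/s.
Transfer-orbit speed at r₂: v_a = √[μ(2/r₂ − 1/a_t)] = 11.3603 km/s.
Second burn Δv₂ = |v₂ − v_a| = 8.4074 km/s.
Δv = Δv₁ + Δv₂ = 12.987 + 8.4074 = 21.39 km/s.

Δv = 21390 m/s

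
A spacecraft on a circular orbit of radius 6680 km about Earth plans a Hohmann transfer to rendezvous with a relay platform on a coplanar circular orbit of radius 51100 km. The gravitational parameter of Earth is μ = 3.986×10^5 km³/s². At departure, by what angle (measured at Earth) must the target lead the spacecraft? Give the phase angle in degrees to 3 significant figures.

Semi-major axis of the transfer orbit: a_t = (6680 + 51100)/2 = 28890 km.
The half-period of the transfer ellipse is t = π√(a_t³/μ) = 24434 s.
Target angular speed ω₂ = √(μ/r₂³) = 5.4656×10^-5 rad/s.
Angle swept by the target during transfer: ω₂·t = 1.3355 rad = 76.52°.
Arrival is 180° from departure on the ellipse, so φ = 180° − 76.52° = 103°.

φ = 103°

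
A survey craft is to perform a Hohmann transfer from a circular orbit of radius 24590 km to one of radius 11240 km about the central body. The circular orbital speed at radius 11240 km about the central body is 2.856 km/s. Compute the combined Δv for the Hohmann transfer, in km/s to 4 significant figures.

Δv = 0.8915 km/s

From the circular-orbit relation v² = μ/r at r = 11240 km: μ = v²r = (2.856)² × 11240 = 91681.7 km³/s².
Semi-major axis of the transfer orbit: a_t = (24590 + 11240)/2 = 17915 km.
Circular speed at r₁: v₁ = √(μ/r₁) = √(91681.7/24590) = 1.930910 km/s.
On the transfer ellipse at r₁, vis-viva gives v_a = √[μ(2/r₁ − 1/a_t)] = 1.529455 km/s.
First burn Δv₁ = |v_a − v₁| = 0.4015 km/s.
Circular speed at r₂: v₂ = √(μ/r₂) = 2.856 km/s.
Transfer-orbit speed at r₂: v_p = √[μ(2/r₂ − 1/a_t)] = 3.346 km/s.
Second burn Δv₂ = |v₂ − v_p| = 0.4900 km/s.
Total Δv = Δv₁ + Δv₂ = 0.8915 km/s.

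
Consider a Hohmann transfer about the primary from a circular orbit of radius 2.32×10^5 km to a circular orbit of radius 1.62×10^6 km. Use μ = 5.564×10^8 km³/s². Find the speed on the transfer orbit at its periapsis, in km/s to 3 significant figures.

v = 64.8 km/s

The Hohmann ellipse has a_t = (r₁ + r₂)/2 = 9.260×10^5 km.
At periapsis, r = 2.320×10^5 km.
From the vis-viva equation, v = √[μ(2/r − 1/a_t)] = 64.77 km/s.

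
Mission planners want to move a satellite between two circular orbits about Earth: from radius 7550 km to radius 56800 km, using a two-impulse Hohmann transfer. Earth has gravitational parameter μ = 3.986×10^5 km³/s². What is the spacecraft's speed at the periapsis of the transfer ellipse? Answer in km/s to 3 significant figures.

v = 9.65 km/s

The Hohmann ellipse has a_t = (r₁ + r₂)/2 = 32175 km.
The periapsis of the transfer ellipse is at r = 7550 km.
Applying v² = μ(2/r − 1/a_t): v = 9.654 km/s.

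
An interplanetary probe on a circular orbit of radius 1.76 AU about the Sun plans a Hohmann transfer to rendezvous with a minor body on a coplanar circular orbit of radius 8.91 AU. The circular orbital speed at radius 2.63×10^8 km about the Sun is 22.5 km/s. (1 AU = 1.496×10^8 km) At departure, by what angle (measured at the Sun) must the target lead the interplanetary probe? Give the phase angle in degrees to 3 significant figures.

φ = 96.6°

From the circular-orbit relation v² = μ/r at r = 2.63×10^8 km: μ = v²r = (22.5)² × 2.63×10^8 = 1.33144×10^11 km³/s².
In km: r₁ = 1.76 × 1.496×10^8 = 2.63296×10^8 km; r₂ = 8.91 × 1.496×10^8 = 1.332936×10^9 km.
Transfer-ellipse semi-major axis a_t = (r₁ + r₂)/2 = (2.63296×10^8 + 1.332936×10^9)/2 = 7.98116×10^8 km.
The half-period of the transfer ellipse is t = π√(a_t³/μ) = 1.9413×10^8 s.
Target angular speed ω₂ = √(μ/r₂³) = 7.4980×10^-9 rad/s.
Angle swept by the target during transfer: ω₂·t = 1.4556 rad = 83.40°.
The interplanetary probe traverses 180° on the transfer ellipse, so the target must lead by 180° − 83.40° = 96.6°.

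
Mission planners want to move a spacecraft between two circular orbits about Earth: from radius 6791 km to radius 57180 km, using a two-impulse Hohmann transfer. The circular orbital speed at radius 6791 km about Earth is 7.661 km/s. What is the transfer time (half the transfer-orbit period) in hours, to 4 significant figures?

From the circular-orbit relation v² = μ/r at r = 6791 km: μ = v²r = (7.661)² × 6791 = 3.98570×10^5 km³/s².
Transfer-ellipse semi-major axis a_t = (r₁ + r₂)/2 = (6791 + 57180)/2 = 31985.5 km.
Half the transfer-orbit period gives t = π√(a_t³/μ) = 28466 s.
Converting: 28466 s ÷ 3600 s/hour = 7.907 hours.

t = 7.907 hours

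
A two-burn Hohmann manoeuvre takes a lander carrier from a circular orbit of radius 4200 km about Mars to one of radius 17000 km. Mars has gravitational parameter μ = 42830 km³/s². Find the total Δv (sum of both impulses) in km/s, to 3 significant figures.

Δv = 1.44 km/s

The Hohmann ellipse has a_t = (r₁ + r₂)/2 = 10600 km.
At r₁ the circular-orbit speed is v₁ = √(μ/r₁) = 3.1934 km/s.
Transfer-orbit speed at r₁ (vis-viva): v_p = √[μ(2/r₁ − 1/a_t)] = 4.0441 km/s.
First burn Δv₁ = |v_p − v₁| = 0.8507 km/s.
At r₂, v₂ = √(μ/r₂) = 1.58727 km/s.
Transfer-orbit speed at r₂: v_a = √[μ(2/r₂ − 1/a_t)] = 0.999128 km/s.
Second burn Δv₂ = |v₂ − v_a| = 0.5881 km/s.
Total Δv = Δv₁ + Δv₂ = 1.439 km/s.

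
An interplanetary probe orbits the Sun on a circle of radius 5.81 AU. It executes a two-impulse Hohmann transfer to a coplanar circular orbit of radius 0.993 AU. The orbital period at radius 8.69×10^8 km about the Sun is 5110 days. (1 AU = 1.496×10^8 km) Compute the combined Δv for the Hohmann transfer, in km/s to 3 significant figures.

From Kepler's third law T² = 4π²r³/μ at r = 8.69×10^8 km, T = 5110 days = 5110 × 86400 s = 4.41504×10^8 s: μ = 4π²r³/T² = 1.32908×10^11 km³/s².
In km: r₁ = 5.81 × 1.496×10^8 = 8.69176×10^8 km; r₂ = 0.993 × 1.496×10^8 = 1.485528×10^8 km.
The Hohmann ellipse has a_t = (r₁ + r₂)/2 = 5.088644×10^8 km.
Circular speed at r₁: v₁ = √(μ/r₁) = √(1.32908×10^11/8.69176×10^8) = 12.3658 km/s.
On the transfer ellipse at r₁, vis-viva gives v_a = √[μ(2/r₁ − 1/a_t)] = 6.68129 km/s.
First burn Δv₁ = |v_a − v₁| = 5.6845 km/s.
At r₂, v₂ = √(μ/r₂) = 29.9112 km/s.
Transfer-orbit speed at r₂: v_p = √[μ(2/r₂ − 1/a_t)] = 39.0919 km/s.
Second burn Δv₂ = |v₂ − v_p| = 9.1807 km/s.
Δv = Δv₁ + Δv₂ = 5.6845 + 9.1807 = 14.87 km/s.

Δv = 14.9 km/s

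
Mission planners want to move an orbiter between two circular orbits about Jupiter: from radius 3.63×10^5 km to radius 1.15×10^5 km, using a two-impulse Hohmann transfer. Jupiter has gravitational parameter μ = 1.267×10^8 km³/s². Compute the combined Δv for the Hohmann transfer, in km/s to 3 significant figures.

Δv = 13.4 km/s

The Hohmann ellipse has a_t = (r₁ + r₂)/2 = 2.390×10^5 km.
At r₁ the circular-orbit speed is v₁ = √(μ/r₁) = 18.6825 km/s.
Transfer-orbit speed at r₁ (v² = μ(2/r − 1/a)): v_a = √[μ(2/r₁ − 1/a_t)] = 12.9594 km/s.
First burn Δv₁ = |v_a − v₁| = 5.723 km/s.
At r₂, v₂ = √(μ/r₂) = 33.1925 km/s.
Transfer-orbit speed at r₂: v_p = √[μ(2/r₂ − 1/a_t)] = 40.9066 km/s.
Second burn Δv₂ = |v₂ − v_p| = 7.714 km/s.
Δv = Δv₁ + Δv₂ = 5.723 + 7.714 = 13.44 km/s.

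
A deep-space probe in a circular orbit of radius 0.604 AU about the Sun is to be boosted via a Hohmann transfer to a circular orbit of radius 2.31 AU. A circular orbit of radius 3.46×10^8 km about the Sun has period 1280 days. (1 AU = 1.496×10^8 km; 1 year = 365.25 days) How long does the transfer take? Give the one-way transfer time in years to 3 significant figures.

t = 0.876 years

From Kepler's third law T² = 4π²r³/μ at r = 3.46×10^8 km, T = 1280 days = 1280 × 86400 s = 1.10592×10^8 s: μ = 4π²r³/T² = 1.33703×10^11 km³/s².
In km: r₁ = 0.604 × 1.496×10^8 = 9.03584×10^7 km; r₂ = 2.31 × 1.496×10^8 = 3.45576×10^8 km.
The Hohmann ellipse has a_t = (r₁ + r₂)/2 = 2.179672×10^8 km.
Half the transfer-orbit period gives t = π√(a_t³/μ) = 2.765×10^7 s.
Converting: 2.765×10^7 s ÷ 3.15576×10^7 s/year (365.25 × 86400) = 0.876 years.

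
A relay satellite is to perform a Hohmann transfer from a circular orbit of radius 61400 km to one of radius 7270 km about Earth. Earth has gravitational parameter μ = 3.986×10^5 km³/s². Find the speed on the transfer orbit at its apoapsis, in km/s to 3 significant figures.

v = 1.17 km/s

Transfer-ellipse semi-major axis a_t = (r₁ + r₂)/2 = (61400 + 7270)/2 = 34335 km.
At apoapsis, r = 61400 km.
From the vis-viva equation, v = √[μ(2/r − 1/a_t)] = 1.172 km/s.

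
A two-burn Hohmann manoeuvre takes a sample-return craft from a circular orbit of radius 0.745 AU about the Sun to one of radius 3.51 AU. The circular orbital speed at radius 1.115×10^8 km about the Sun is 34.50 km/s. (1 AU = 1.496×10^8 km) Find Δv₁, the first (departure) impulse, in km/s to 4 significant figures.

Δv₁ = 9.816 km/s

From the circular-orbit relation v² = μ/r at r = 1.115×10^8 km: μ = v²r = (34.50)² × 1.115×10^8 = 1.32713×10^11 km³/s².
In km: r₁ = 0.745 × 1.496×10^8 = 1.11452×10^8 km; r₂ = 3.51 × 1.496×10^8 = 5.25096×10^8 km.
Semi-major axis of the transfer orbit: a_t = (1.11452×10^8 + 5.25096×10^8)/2 = 3.18274×10^8 km.
Circular speed at r = 1.11452×10^8 km: v_c = √(μ/r) = 34.507 km/s.
Transfer-orbit speed at the same r (vis-viva, a = a_t): v_t = √[μ(2/r − 1/a_t)] = 44.323 km/s.
Δv₁ = |v_t − v_c| = |44.323 − 34.507| = 9.816 km/s.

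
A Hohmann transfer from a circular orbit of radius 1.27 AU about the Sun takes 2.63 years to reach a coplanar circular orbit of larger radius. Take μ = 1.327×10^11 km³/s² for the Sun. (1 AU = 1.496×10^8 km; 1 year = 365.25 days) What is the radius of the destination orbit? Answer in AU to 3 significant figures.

In km: r₁ = 1.27 × 1.496×10^8 = 1.89992×10^8 km.
Transfer time t = 2.63 years × 365.25 × 86400 s = 8.2996488×10^7 s, and t = π√(a_t³/μ).
So a_t = (μ t²/π²)^(1/3) = (1.327×10^11 × (8.2996488×10^7)² / π²)^(1/3) = 4.5244×10^8 km.
Since a_t = (r₁ + r₂)/2, r₂ = 2a_t − r₁ = 2×4.5244×10^8 − 1.89992×10^8 = 7.14888×10^8 km.
In AU: r₂ = 7.14888×10^8 / 1.496×10^8 = 4.78 AU.

r₂ = 4.78 AU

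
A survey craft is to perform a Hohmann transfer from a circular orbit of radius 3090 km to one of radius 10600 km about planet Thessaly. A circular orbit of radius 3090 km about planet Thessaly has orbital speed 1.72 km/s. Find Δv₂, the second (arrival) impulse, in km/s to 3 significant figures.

Δv₂ = 0.305 km/s

From the circular-orbit relation v² = μ/r at r = 3090 km: μ = v²r = (1.72)² × 3090 = 9141.46 km³/s².
The Hohmann ellipse has a_t = (r₁ + r₂)/2 = 6845 km.
Circular speed at r = 10600 km: v_c = √(μ/r) = 0.92866 km/s.
Vis-viva on the transfer ellipse at r = 10600 km gives v_t = √[μ(2/r − 1/a_t)] = 0.62395 km/s.
Δv₂ = |v_t − v_c| = |0.62395 − 0.92866| = 0.3047 km/s.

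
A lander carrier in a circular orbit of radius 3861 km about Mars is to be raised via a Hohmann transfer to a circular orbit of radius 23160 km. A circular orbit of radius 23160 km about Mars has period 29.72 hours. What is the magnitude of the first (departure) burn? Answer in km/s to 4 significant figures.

Δv₁ = 1.030 km/s

From Kepler's third law T² = 4π²r³/μ at r = 23160 km, T = 29.72 hours = 29.72 × 3600 s = 1.06992×10^5 s: μ = 4π²r³/T² = 42842.3 km³/s².
The Hohmann ellipse has a_t = (r₁ + r₂)/2 = 13510.5 km.
Circular speed at r = 3861 km: v_c = √(μ/r) = 3.331 km/s.
Transfer-orbit speed at the same r (vis-viva, a = a_t): v_t = √[μ(2/r − 1/a_t)] = 4.361 km/s.
Δv₁ = |v_t − v_c| = |4.361 − 3.331| = 1.030 km/s.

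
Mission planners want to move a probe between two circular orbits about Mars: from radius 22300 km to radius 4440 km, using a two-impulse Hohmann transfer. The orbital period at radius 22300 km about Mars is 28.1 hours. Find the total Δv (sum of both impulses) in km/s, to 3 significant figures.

From Kepler's third law T² = 4π²r³/μ at r = 22300 km, T = 28.1 hours = 28.1 × 3600 s = 1.0116×10^5 s: μ = 4π²r³/T² = 42781.6 km³/s².
Transfer-ellipse semi-major axis a_t = (r₁ + r₂)/2 = (22300 + 4440)/2 = 13370 km.
At r₁ the circular-orbit speed is v₁ = √(μ/r₁) = 1.3851 km/s.
Transfer-orbit speed at r₁ (v² = μ(2/r − 1/a)): v_a = √[μ(2/r₁ − 1/a_t)] = 0.79818 km/s.
First burn Δv₁ = |v_a − v₁| = 0.5869 km/s.
Circular speed at r₂: v₂ = √(μ/r₂) = 3.1041 km/s.
Transfer-orbit speed at r₂: v_p = √[μ(2/r₂ − 1/a_t)] = 4.0089 km/s.
Second burn Δv₂ = |v₂ − v_p| = 0.9048 km/s.
Δv = Δv₁ + Δv₂ = 0.5869 + 0.9048 = 1.492 km/s.

Δv = 1.49 km/s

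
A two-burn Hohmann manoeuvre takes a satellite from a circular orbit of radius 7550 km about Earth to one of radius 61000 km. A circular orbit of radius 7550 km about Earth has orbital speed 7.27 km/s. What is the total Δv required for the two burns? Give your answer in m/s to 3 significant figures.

Δv = 3790 m/s

From the circular-orbit relation v² = μ/r at r = 7550 km: μ = v²r = (7.27)² × 7550 = 3.99039×10^5 km³/s².
Transfer-ellipse semi-major axis a_t = (r₁ + r₂)/2 = (7550 + 61000)/2 = 34275 km.
Circular speed at r₁: v₁ = √(μ/r₁) = √(3.99039×10^5/7550) = 7.270 km/s.
Transfer-orbit speed at r₁ (vis-viva equation): v_p = √[μ(2/r₁ − 1/a_t)] = 9.699 km/s.
First burn Δv₁ = |v_p − v₁| = 2.429 km/s.
At r₂, v₂ = √(μ/r₂) = 2.5577 km/s.
Transfer-orbit speed at r₂: v_a = √[μ(2/r₂ − 1/a_t)] = 1.2004 km/s.
Second burn Δv₂ = |v₂ − v_a| = 1.357 km/s.
Total Δv = Δv₁ + Δv₂ = 3.786 km/s.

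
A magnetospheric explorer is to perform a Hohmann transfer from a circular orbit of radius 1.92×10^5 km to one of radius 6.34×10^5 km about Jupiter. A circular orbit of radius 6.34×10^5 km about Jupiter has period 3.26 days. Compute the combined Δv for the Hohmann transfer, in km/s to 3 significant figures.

From Kepler's third law T² = 4π²r³/μ at r = 6.34×10^5 km, T = 3.26 days = 3.26 × 86400 s = 2.81664×10^5 s: μ = 4π²r³/T² = 1.26813×10^8 km³/s².
Semi-major axis of the transfer orbit: a_t = (1.920×10^5 + 6.340×10^5)/2 = 4.130×10^5 km.
Circular speed at r₁: v₁ = √(μ/r₁) = √(1.26813×10^8/1.920×10^5) = 25.700 km/s.
Transfer-orbit speed at r₁ (vis-viva equation): v_p = √[μ(2/r₁ − 1/a_t)] = 31.842 km/s.
First burn Δv₁ = |v_p − v₁| = 6.142 km/s.
Circular speed at r₂: v₂ = √(μ/r₂) = 14.143 km/s.
Transfer-orbit speed at r₂: v_a = √[μ(2/r₂ − 1/a_t)] = 9.6430 km/s.
Second burn Δv₂ = |v₂ − v_a| = 4.500 km/s.
Δv = Δv₁ + Δv₂ = 6.142 + 4.500 = 10.64 km/s.

Δv = 10.6 km/s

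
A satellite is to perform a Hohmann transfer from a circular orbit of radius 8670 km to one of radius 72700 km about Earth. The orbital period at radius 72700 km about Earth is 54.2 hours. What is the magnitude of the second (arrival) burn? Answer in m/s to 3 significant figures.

From Kepler's third law T² = 4π²r³/μ at r = 72700 km, T = 54.2 hours = 54.2 × 3600 s = 1.9512×10^5 s: μ = 4π²r³/T² = 3.98437×10^5 km³/s².
Transfer-ellipse semi-major axis a_t = (r₁ + r₂)/2 = (8670 + 72700)/2 = 40685 km.
On the circular orbit at r = 72700 km, v_c = √(μ/r) = 2.341 km/s.
Vis-viva on the transfer ellipse at r = 72700 km gives v_t = √[μ(2/r − 1/a_t)] = 1.081 km/s.
Δv₂ = |v_t − v_c| = |1.081 − 2.341| = 1.260 km/s.

Δv₂ = 1260 m/s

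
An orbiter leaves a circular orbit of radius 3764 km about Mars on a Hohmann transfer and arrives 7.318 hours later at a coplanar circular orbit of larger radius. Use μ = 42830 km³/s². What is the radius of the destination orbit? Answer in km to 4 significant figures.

Transfer time t = 7.318 hours = 26344.8 s, and t = π√(a_t³/μ).
So a_t = (μ t²/π²)^(1/3) = (42830 × (26344.8)² / π²)^(1/3) = 14442 km.
Since a_t = (r₁ + r₂)/2, r₂ = 2a_t − r₁ = 2×14442 − 3764 = 25120 km.

r₂ = 25120 km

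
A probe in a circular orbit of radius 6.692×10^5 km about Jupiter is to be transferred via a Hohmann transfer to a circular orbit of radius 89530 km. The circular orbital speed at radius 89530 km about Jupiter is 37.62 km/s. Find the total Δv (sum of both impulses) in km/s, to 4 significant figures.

From the circular-orbit relation v² = μ/r at r = 89530 km: μ = v²r = (37.62)² × 89530 = 1.26709×10^8 km³/s².
Transfer-ellipse semi-major axis a_t = (r₁ + r₂)/2 = (6.692×10^5 + 89530)/2 = 3.79365×10^5 km.
Circular speed at r₁: v₁ = √(μ/r₁) = √(1.26709×10^8/6.692×10^5) = 13.7602 km/s.
On the transfer ellipse at r₁, v² = μ(2/r − 1/a) gives v_a = √[μ(2/r₁ − 1/a_t)] = 6.68468 km/s.
First burn Δv₁ = |v_a − v₁| = 7.0755 km/s.
At r₂, v₂ = √(μ/r₂) = 37.620 km/s.
Transfer-orbit speed at r₂: v_p = √[μ(2/r₂ − 1/a_t)] = 49.965 km/s.
Second burn Δv₂ = |v₂ − v_p| = 12.345 km/s.
Total Δv = Δv₁ + Δv₂ = 19.42 km/s.

Δv = 19.42 km/s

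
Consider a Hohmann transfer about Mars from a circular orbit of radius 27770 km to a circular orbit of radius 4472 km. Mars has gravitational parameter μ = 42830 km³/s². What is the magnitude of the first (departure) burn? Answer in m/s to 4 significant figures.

Semi-major axis of the transfer orbit: a_t = (27770 + 4472)/2 = 16121 km.
Circular speed at r = 27770 km: v_c = √(μ/r) = 1.2419 km/s.
Transfer-orbit speed at the same r (vis-viva, a = a_t): v_t = √[μ(2/r − 1/a_t)] = 0.65410 km/s.
Δv₁ = |v_t − v_c| = |0.65410 − 1.2419| = 0.5878 km/s.

Δv₁ = 587.8 m/s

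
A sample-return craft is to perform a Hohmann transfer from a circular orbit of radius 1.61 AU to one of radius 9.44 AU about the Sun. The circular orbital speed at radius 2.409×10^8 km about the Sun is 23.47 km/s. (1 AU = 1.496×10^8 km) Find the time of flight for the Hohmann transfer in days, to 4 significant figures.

t = 2372 days

From the circular-orbit relation v² = μ/r at r = 2.409×10^8 km: μ = v²r = (23.47)² × 2.409×10^8 = 1.32698×10^11 km³/s².
In km: r₁ = 1.61 × 1.496×10^8 = 2.40856×10^8 km; r₂ = 9.44 × 1.496×10^8 = 1.412224×10^9 km.
Transfer-ellipse semi-major axis a_t = (r₁ + r₂)/2 = (2.40856×10^8 + 1.412224×10^9)/2 = 8.2654×10^8 km.
By Kepler's third law the transfer-orbit period is T = 2π√(a_t³/μ), so t = T/2 = 2.049×10^8 s.
Converting: 2.049×10^8 s ÷ 86400 s/day = 2372 days.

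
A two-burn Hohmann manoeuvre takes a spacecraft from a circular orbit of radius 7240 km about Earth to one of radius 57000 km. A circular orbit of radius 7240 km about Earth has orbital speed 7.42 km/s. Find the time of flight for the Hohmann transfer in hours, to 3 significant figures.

From the circular-orbit relation v² = μ/r at r = 7240 km: μ = v²r = (7.42)² × 7240 = 3.98608×10^5 km³/s².
The Hohmann ellipse has a_t = (r₁ + r₂)/2 = 32120 km.
By Kepler's third law the transfer-orbit period is T = 2π√(a_t³/μ), so t = T/2 = 28640 s.
Converting: 28640 s ÷ 3600 s/hour = 7.96 hours.

t = 7.96 hours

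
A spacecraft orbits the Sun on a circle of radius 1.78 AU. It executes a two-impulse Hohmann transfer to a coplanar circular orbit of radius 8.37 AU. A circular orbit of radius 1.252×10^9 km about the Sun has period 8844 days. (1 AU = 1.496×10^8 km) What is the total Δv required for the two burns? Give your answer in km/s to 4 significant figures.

From Kepler's third law T² = 4π²r³/μ at r = 1.252×10^9 km, T = 8844 days = 8844 × 86400 s = 7.641216×10^8 s: μ = 4π²r³/T² = 1.32693×10^11 km³/s².
In km: r₁ = 1.78 × 1.496×10^8 = 2.66288×10^8 km; r₂ = 8.37 × 1.496×10^8 = 1.252152×10^9 km.
The Hohmann ellipse has a_t = (r₁ + r₂)/2 = 7.5922×10^8 km.
Circular speed at r₁: v₁ = √(μ/r₁) = √(1.32693×10^11/2.66288×10^8) = 22.323 km/s.
Transfer-orbit speed at r₁ (vis-viva): v_p = √[μ(2/r₁ − 1/a_t)] = 28.668 km/s.
First burn Δv₁ = |v_p − v₁| = 6.345 km/s.
At r₂, v₂ = √(μ/r₂) = 10.2943 km/s.
Transfer-orbit speed at r₂: v_a = √[μ(2/r₂ − 1/a_t)] = 6.09659 km/s.
Second burn Δv₂ = |v₂ − v_a| = 4.198 km/s.
Total Δv = Δv₁ + Δv₂ = 10.54 km/s.

Δv = 10.54 km/s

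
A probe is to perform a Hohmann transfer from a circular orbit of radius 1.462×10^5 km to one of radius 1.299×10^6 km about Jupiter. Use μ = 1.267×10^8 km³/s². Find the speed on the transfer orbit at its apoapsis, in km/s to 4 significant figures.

v = 4.442 km/s

Semi-major axis of the transfer orbit: a_t = (1.462×10^5 + 1.299×10^6)/2 = 7.226×10^5 km.
At apoapsis, r = 1.299×10^6 km.
Vis-viva: v = √[μ(2/r − 1/a_t)] = √[1.267×10^8 × (2/1.299×10^6 − 1/7.226×10^5)] = 4.442 km/s.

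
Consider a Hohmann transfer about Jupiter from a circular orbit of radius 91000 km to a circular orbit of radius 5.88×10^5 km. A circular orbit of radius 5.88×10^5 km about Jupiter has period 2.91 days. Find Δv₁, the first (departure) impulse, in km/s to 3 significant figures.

From Kepler's third law T² = 4π²r³/μ at r = 5.88×10^5 km, T = 2.91 days = 2.91 × 86400 s = 2.51424×10^5 s: μ = 4π²r³/T² = 1.26963×10^8 km³/s².
Transfer-ellipse semi-major axis a_t = (r₁ + r₂)/2 = (91000 + 5.880×10^5)/2 = 3.395×10^5 km.
On the circular orbit at r = 91000 km, v_c = √(μ/r) = 37.3524 km/s.
Transfer-orbit speed at the same r (vis-viva, a = a_t): v_t = √[μ(2/r − 1/a_t)] = 49.1572 km/s.
Δv₁ = |v_t − v_c| = |49.1572 − 37.3524| = 11.80 km/s.

Δv₁ = 11.8 km/s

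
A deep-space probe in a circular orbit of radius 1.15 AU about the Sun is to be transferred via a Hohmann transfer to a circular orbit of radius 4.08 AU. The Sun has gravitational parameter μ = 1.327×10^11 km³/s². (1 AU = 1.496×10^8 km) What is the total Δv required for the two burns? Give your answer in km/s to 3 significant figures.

In km: r₁ = 1.15 × 1.496×10^8 = 1.7204×10^8 km; r₂ = 4.08 × 1.496×10^8 = 6.10368×10^8 km.
The Hohmann ellipse has a_t = (r₁ + r₂)/2 = 3.91204×10^8 km.
Circular speed at r₁: v₁ = √(μ/r₁) = √(1.327×10^11/1.7204×10^8) = 27.773 km/s.
On the transfer ellipse at r₁, vis-viva gives v_p = √[μ(2/r₁ − 1/a_t)] = 34.691 km/s.
First burn Δv₁ = |v_p − v₁| = 6.9180 km/s.
Circular speed at r₂: v₂ = √(μ/r₂) = 14.74482 km/s.
Transfer-orbit speed at r₂: v_a = √[μ(2/r₂ − 1/a_t)] = 9.778059 km/s.
Second burn Δv₂ = |v₂ − v_a| = 4.9668 km/s.
Δv = Δv₁ + Δv₂ = 6.9180 + 4.9668 = 11.88 km/s.

Δv = 11.9 km/s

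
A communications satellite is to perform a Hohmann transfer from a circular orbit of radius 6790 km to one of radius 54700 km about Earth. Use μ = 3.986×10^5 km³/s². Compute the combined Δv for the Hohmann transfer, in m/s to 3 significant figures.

Semi-major axis of the transfer orbit: a_t = (6790 + 54700)/2 = 30745 km.
Circular speed at r₁: v₁ = √(μ/r₁) = √(3.986×10^5/6790) = 7.662 km/s.
Transfer-orbit speed at r₁ (vis-viva equation): v_p = √[μ(2/r₁ − 1/a_t)] = 10.22 km/s.
First burn Δv₁ = |v_p − v₁| = 2.558 km/s.
Circular speed at r₂: v₂ = √(μ/r₂) = 2.6994 km/s.
Transfer-orbit speed at r₂: v_a = √[μ(2/r₂ − 1/a_t)] = 1.2686 km/s.
Second burn Δv₂ = |v₂ − v_a| = 1.431 km/s.
Δv = Δv₁ + Δv₂ = 2.558 + 1.431 = 3.989 km/s.

Δv = 3990 m/s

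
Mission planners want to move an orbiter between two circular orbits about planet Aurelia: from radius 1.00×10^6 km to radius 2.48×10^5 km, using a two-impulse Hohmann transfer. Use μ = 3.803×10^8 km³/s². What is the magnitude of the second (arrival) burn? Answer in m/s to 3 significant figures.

Δv₂ = 10400 m/s

The Hohmann ellipse has a_t = (r₁ + r₂)/2 = 6.240×10^5 km.
Circular speed at r = 2.480×10^5 km: v_c = √(μ/r) = 39.16 km/s.
Transfer-orbit speed at the same r (vis-viva, a = a_t): v_t = √[μ(2/r − 1/a_t)] = 49.57 km/s.
Δv₂ = |v_t − v_c| = |49.57 − 39.16| = 10.41 km/s.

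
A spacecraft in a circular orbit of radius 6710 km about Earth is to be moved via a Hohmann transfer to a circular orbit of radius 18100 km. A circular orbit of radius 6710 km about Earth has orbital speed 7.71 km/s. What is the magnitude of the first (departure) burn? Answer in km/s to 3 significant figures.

Δv₁ = 1.60 km/s

From the circular-orbit relation v² = μ/r at r = 6710 km: μ = v²r = (7.71)² × 6710 = 3.98870×10^5 km³/s².
Semi-major axis of the transfer orbit: a_t = (6710 + 18100)/2 = 12405 km.
Circular speed at r = 6710 km: v_c = √(μ/r) = 7.710 km/s.
Vis-viva on the transfer ellipse at r = 6710 km gives v_t = √[μ(2/r − 1/a_t)] = 9.313 km/s.
Δv₁ = |v_t − v_c| = |9.313 − 7.710| = 1.603 km/s.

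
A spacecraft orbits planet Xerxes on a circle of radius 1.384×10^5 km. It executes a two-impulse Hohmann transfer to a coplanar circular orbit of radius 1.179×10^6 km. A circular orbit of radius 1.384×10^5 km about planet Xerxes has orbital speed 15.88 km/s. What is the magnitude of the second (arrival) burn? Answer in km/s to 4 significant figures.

From the circular-orbit relation v² = μ/r at r = 1.384×10^5 km: μ = v²r = (15.88)² × 1.384×10^5 = 3.49009×10^7 km³/s².
The Hohmann ellipse has a_t = (r₁ + r₂)/2 = 6.587×10^5 km.
Circular speed at r = 1.179×10^6 km: v_c = √(μ/r) = 5.441 km/s.
Vis-viva on the transfer ellipse at r = 1.179×10^6 km gives v_t = √[μ(2/r − 1/a_t)] = 2.494 km/s.
Δv₂ = |v_t − v_c| = |2.494 − 5.441| = 2.947 km/s.

Δv₂ = 2.947 km/s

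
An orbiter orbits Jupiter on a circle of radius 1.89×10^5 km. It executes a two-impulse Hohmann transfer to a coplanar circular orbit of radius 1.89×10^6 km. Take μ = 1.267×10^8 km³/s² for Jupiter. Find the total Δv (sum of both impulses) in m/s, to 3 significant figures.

Semi-major axis of the transfer orbit: a_t = (1.890×10^5 + 1.890×10^6)/2 = 1.0395×10^6 km.
Circular speed at r₁: v₁ = √(μ/r₁) = √(1.267×10^8/1.890×10^5) = 25.8915 km/s.
On the transfer ellipse at r₁, v² = μ(2/r − 1/a) gives v_p = √[μ(2/r₁ − 1/a_t)] = 34.9121 km/s.
First burn Δv₁ = |v_p − v₁| = 9.021 km/s.
At r₂, v₂ = √(μ/r₂) = 8.1876 km/s.
Transfer-orbit speed at r₂: v_a = √[μ(2/r₂ − 1/a_t)] = 3.4912 km/s.
Second burn Δv₂ = |v₂ − v_a| = 4.696 km/s.
Total Δv = Δv₁ + Δv₂ = 13.72 km/s.

Δv = 13700 m/s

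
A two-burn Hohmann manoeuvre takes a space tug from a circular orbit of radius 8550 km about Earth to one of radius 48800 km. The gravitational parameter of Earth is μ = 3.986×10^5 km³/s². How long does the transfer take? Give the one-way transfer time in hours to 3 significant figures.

t = 6.71 hours

Transfer-ellipse semi-major axis a_t = (r₁ + r₂)/2 = (8550 + 48800)/2 = 28675 km.
Half the transfer-orbit period gives t = π√(a_t³/μ) = 24160 s.
Converting: 24160 s ÷ 3600 s/hour = 6.71 hours.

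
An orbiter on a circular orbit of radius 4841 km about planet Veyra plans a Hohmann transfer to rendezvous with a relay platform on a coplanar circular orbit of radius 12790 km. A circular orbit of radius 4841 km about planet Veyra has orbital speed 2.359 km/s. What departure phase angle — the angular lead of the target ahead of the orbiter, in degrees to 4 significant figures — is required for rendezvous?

From the circular-orbit relation v² = μ/r at r = 4841 km: μ = v²r = (2.359)² × 4841 = 26939.6 km³/s².
Semi-major axis of the transfer orbit: a_t = (4841 + 12790)/2 = 8815.5 km.
Transfer time t = π√(a_t³/μ) = 15840 s.
Target angular speed ω₂ = √(μ/r₂³) = 1.135×10^-4 rad/s.
Angle swept by the target during transfer: ω₂·t = 1.798 rad = 103.0°.
The orbiter traverses 180° on the transfer ellipse, so the target must lead by 180° − 103.0° = 77.00°.

φ = 77.00°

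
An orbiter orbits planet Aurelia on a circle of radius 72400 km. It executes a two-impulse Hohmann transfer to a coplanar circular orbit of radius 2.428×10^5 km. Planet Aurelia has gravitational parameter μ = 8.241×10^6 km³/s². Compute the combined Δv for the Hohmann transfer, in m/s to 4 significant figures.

Δv = 4451 m/s

The Hohmann ellipse has a_t = (r₁ + r₂)/2 = 1.576×10^5 km.
At r₁ the circular-orbit speed is v₁ = √(μ/r₁) = 10.6689 km/s.
On the transfer ellipse at r₁, vis-viva gives v_p = √[μ(2/r₁ − 1/a_t)] = 13.2424 km/s.
First burn Δv₁ = |v_p − v₁| = 2.5735 km/s.
At r₂, v₂ = √(μ/r₂) = 5.8259 km/s.
Transfer-orbit speed at r₂: v_a = √[μ(2/r₂ − 1/a_t)] = 3.9487 km/s.
Second burn Δv₂ = |v₂ − v_a| = 1.8772 km/s.
Total Δv = Δv₁ + Δv₂ = 4.451 km/s.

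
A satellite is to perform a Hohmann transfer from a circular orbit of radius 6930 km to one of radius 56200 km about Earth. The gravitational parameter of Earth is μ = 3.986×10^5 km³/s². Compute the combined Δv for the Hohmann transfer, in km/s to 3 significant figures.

Δv = 3.95 km/s

The Hohmann ellipse has a_t = (r₁ + r₂)/2 = 31565 km.
Circular speed at r₁: v₁ = √(μ/r₁) = √(3.986×10^5/6930) = 7.584 km/s.
On the transfer ellipse at r₁, vis-viva equation gives v_p = √[μ(2/r₁ − 1/a_t)] = 10.12 km/s.
First burn Δv₁ = |v_p − v₁| = 2.536 km/s.
Circular speed at r₂: v₂ = √(μ/r₂) = 2.663 km/s.
Transfer-orbit speed at r₂: v_a = √[μ(2/r₂ − 1/a_t)] = 1.248 km/s.
Second burn Δv₂ = |v₂ − v_a| = 1.415 km/s.
Δv = Δv₁ + Δv₂ = 2.536 + 1.415 = 3.951 km/s.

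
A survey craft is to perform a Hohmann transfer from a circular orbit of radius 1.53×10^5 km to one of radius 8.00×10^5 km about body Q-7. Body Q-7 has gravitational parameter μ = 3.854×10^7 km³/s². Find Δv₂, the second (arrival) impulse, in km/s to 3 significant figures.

Δv₂ = 3.01 km/s

Transfer-ellipse semi-major axis a_t = (r₁ + r₂)/2 = (1.530×10^5 + 8.000×10^5)/2 = 4.765×10^5 km.
Circular speed at r = 8.000×10^5 km: v_c = √(μ/r) = 6.941 km/s.
Transfer-orbit speed at the same r (vis-viva, a = a_t): v_t = √[μ(2/r − 1/a_t)] = 3.933 km/s.
Δv₂ = |v_t − v_c| = |3.933 − 6.941| = 3.008 km/s.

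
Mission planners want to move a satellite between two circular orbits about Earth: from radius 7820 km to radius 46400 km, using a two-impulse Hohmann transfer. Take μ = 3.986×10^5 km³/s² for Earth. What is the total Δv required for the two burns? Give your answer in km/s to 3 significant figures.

Transfer-ellipse semi-major axis a_t = (r₁ + r₂)/2 = (7820 + 46400)/2 = 27110 km.
Circular speed at r₁: v₁ = √(μ/r₁) = √(3.986×10^5/7820) = 7.139 km/s.
On the transfer ellipse at r₁, vis-viva gives v_p = √[μ(2/r₁ − 1/a_t)] = 9.340 km/s.
First burn Δv₁ = |v_p − v₁| = 2.201 km/s.
At r₂, v₂ = √(μ/r₂) = 2.931 km/s.
Transfer-orbit speed at r₂: v_a = √[μ(2/r₂ − 1/a_t)] = 1.574 km/s.
Second burn Δv₂ = |v₂ − v_a| = 1.357 km/s.
Δv = Δv₁ + Δv₂ = 2.201 + 1.357 = 3.558 km/s.

Δv = 3.56 km/s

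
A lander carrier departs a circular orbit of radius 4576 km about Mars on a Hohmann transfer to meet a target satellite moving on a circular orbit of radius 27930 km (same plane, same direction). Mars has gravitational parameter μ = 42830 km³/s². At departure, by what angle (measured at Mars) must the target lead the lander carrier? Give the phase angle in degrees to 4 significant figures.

Semi-major axis of the transfer orbit: a_t = (4576 + 27930)/2 = 16253 km.
The half-period of the transfer ellipse is t = π√(a_t³/μ) = 31454 s.
The target's mean motion on its circular orbit is ω₂ = √(μ/r₂³) = 4.4337×10^-5 rad/s.
Angle swept by the target during transfer: ω₂·t = 1.3946 rad = 79.90°.
The lander carrier traverses 180° on the transfer ellipse, so the target must lead by 180° − 79.90° = 100.1°.

φ = 100.1°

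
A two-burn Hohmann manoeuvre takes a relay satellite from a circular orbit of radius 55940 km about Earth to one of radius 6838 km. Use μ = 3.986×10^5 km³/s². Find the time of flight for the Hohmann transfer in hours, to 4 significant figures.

Semi-major axis of the transfer orbit: a_t = (55940 + 6838)/2 = 31389 km.
By Kepler's third law the transfer-orbit period is T = 2π√(a_t³/μ), so t = T/2 = 27672 s.
Converting: 27672 s ÷ 3600 s/hour = 7.687 hours.

t = 7.687 hours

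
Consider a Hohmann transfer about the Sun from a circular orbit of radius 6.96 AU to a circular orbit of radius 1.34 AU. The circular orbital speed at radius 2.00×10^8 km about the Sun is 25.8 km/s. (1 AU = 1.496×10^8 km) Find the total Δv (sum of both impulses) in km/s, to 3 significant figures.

From the circular-orbit relation v² = μ/r at r = 2.00×10^8 km: μ = v²r = (25.8)² × 2.00×10^8 = 1.33128×10^11 km³/s².
In km: r₁ = 6.96 × 1.496×10^8 = 1.041216×10^9 km; r₂ = 1.34 × 1.496×10^8 = 2.00464×10^8 km.
Semi-major axis of the transfer orbit: a_t = (1.041216×10^9 + 2.00464×10^8)/2 = 6.2084×10^8 km.
Circular speed at r₁: v₁ = √(μ/r₁) = √(1.33128×10^11/1.041216×10^9) = 11.30744 km/s.
On the transfer ellipse at r₁, vis-viva equation gives v_a = √[μ(2/r₁ − 1/a_t)] = 6.425289 km/s.
First burn Δv₁ = |v_a − v₁| = 4.8822 km/s.
Circular speed at r₂: v₂ = √(μ/r₂) = 25.770 km/s.
Transfer-orbit speed at r₂: v_p = √[μ(2/r₂ − 1/a_t)] = 33.373 km/s.
Second burn Δv₂ = |v₂ − v_p| = 7.6030 km/s.
Total Δv = Δv₁ + Δv₂ = 12.49 km/s.

Δv = 12.5 km/s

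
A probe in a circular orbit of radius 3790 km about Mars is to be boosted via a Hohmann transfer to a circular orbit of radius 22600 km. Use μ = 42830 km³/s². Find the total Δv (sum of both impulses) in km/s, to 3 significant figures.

Δv = 1.68 km/s

Semi-major axis of the transfer orbit: a_t = (3790 + 22600)/2 = 13195 km.
Circular speed at r₁: v₁ = √(μ/r₁) = √(42830/3790) = 3.362 km/s.
Transfer-orbit speed at r₁ (v² = μ(2/r − 1/a)): v_p = √[μ(2/r₁ − 1/a_t)] = 4.400 km/s.
First burn Δv₁ = |v_p − v₁| = 1.038 km/s.
Circular speed at r₂: v₂ = √(μ/r₂) = 1.3766 km/s.
Transfer-orbit speed at r₂: v_a = √[μ(2/r₂ − 1/a_t)] = 0.73779 km/s.
Second burn Δv₂ = |v₂ − v_a| = 0.6388 km/s.
Total Δv = Δv₁ + Δv₂ = 1.677 km/s.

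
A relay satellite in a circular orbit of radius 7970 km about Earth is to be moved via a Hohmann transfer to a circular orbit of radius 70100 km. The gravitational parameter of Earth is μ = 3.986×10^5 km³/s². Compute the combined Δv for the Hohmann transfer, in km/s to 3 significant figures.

The Hohmann ellipse has a_t = (r₁ + r₂)/2 = 39035 km.
At r₁ the circular-orbit speed is v₁ = √(μ/r₁) = 7.072 km/s.
On the transfer ellipse at r₁, vis-viva equation gives v_p = √[μ(2/r₁ − 1/a_t)] = 9.477 km/s.
First burn Δv₁ = |v_p − v₁| = 2.405 km/s.
Circular speed at r₂: v₂ = √(μ/r₂) = 2.3846 km/s.
Transfer-orbit speed at r₂: v_a = √[μ(2/r₂ − 1/a_t)] = 1.0775 km/s.
Second burn Δv₂ = |v₂ − v_a| = 1.307 km/s.
Δv = Δv₁ + Δv₂ = 2.405 + 1.307 = 3.712 km/s.

Δv = 3.71 km/s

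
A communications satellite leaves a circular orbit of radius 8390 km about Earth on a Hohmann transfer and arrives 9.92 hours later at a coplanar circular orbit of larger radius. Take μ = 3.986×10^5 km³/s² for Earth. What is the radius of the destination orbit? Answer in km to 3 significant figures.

r₂ = 66000 km

Transfer time t = 9.92 hours = 35712 s, and t = π√(a_t³/μ).
So a_t = (μ t²/π²)^(1/3) = (3.986×10^5 × (35712)² / π²)^(1/3) = 37207 km.
Since a_t = (r₁ + r₂)/2, r₂ = 2a_t − r₁ = 2×37207 − 8390 = 66024 km.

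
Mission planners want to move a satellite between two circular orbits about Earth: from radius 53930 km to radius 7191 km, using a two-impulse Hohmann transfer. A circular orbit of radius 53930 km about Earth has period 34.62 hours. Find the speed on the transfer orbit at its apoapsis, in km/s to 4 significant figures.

From Kepler's third law T² = 4π²r³/μ at r = 53930 km, T = 34.62 hours = 34.62 × 3600 s = 1.24632×10^5 s: μ = 4π²r³/T² = 3.98650×10^5 km³/s².
The Hohmann ellipse has a_t = (r₁ + r₂)/2 = 30560.5 km.
The apoapsis of the transfer ellipse is at r = 53930 km.
Vis-viva: v = √[μ(2/r − 1/a_t)] = √[3.98650×10^5 × (2/53930 − 1/30560.5)] = 1.319 km/s.

v = 1.319 km/s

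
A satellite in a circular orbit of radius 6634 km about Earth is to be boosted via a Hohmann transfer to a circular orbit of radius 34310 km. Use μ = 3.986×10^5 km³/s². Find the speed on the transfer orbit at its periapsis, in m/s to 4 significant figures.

v = 10030 m/s

The Hohmann ellipse has a_t = (r₁ + r₂)/2 = 20472 km.
At periapsis, r = 6634 km.
From the vis-viva equation, v = √[μ(2/r − 1/a_t)] = 10.03 km/s.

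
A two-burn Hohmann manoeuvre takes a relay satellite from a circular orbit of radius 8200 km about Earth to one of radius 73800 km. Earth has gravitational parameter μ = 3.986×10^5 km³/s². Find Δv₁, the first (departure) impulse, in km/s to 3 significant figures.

Δv₁ = 2.38 km/s

Semi-major axis of the transfer orbit: a_t = (8200 + 73800)/2 = 41000 km.
On the circular orbit at r = 8200 km, v_c = √(μ/r) = 6.972 km/s.
Vis-viva on the transfer ellipse at r = 8200 km gives v_t = √[μ(2/r − 1/a_t)] = 9.354 km/s.
Δv₁ = |v_t − v_c| = |9.354 − 6.972| = 2.382 km/s.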